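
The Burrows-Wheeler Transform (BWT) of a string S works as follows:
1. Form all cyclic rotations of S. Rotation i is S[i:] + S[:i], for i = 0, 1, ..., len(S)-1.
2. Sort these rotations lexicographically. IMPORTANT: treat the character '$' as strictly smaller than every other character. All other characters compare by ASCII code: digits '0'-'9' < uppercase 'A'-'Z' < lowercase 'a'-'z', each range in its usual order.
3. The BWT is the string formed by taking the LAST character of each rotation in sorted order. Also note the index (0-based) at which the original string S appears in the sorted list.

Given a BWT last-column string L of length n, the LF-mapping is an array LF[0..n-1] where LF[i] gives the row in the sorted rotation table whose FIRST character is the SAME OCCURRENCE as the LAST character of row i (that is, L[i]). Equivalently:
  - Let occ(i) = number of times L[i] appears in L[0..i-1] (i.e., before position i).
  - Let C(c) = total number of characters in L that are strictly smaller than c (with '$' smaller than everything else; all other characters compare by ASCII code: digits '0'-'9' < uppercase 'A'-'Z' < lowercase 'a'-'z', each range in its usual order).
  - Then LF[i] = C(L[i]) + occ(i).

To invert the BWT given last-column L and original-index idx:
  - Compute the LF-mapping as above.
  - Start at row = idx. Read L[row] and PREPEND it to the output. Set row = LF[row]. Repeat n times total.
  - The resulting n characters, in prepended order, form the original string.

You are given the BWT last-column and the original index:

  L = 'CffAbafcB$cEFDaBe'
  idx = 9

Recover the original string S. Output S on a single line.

LF mapping: 4 14 15 1 10 8 16 11 2 0 12 6 7 5 9 3 13
Walk LF starting at row 9, prepending L[row]:
  step 1: row=9, L[9]='$', prepend. Next row=LF[9]=0
  step 2: row=0, L[0]='C', prepend. Next row=LF[0]=4
  step 3: row=4, L[4]='b', prepend. Next row=LF[4]=10
  step 4: row=10, L[10]='c', prepend. Next row=LF[10]=12
  step 5: row=12, L[12]='F', prepend. Next row=LF[12]=7
  step 6: row=7, L[7]='c', prepend. Next row=LF[7]=11
  step 7: row=11, L[11]='E', prepend. Next row=LF[11]=6
  step 8: row=6, L[6]='f', prepend. Next row=LF[6]=16
  step 9: row=16, L[16]='e', prepend. Next row=LF[16]=13
  step 10: row=13, L[13]='D', prepend. Next row=LF[13]=5
  step 11: row=5, L[5]='a', prepend. Next row=LF[5]=8
  step 12: row=8, L[8]='B', prepend. Next row=LF[8]=2
  step 13: row=2, L[2]='f', prepend. Next row=LF[2]=15
  step 14: row=15, L[15]='B', prepend. Next row=LF[15]=3
  step 15: row=3, L[3]='A', prepend. Next row=LF[3]=1
  step 16: row=1, L[1]='f', prepend. Next row=LF[1]=14
  step 17: row=14, L[14]='a', prepend. Next row=LF[14]=9
Reversed output: afABfBaDefEcFcbC$

Answer: afABfBaDefEcFcbC$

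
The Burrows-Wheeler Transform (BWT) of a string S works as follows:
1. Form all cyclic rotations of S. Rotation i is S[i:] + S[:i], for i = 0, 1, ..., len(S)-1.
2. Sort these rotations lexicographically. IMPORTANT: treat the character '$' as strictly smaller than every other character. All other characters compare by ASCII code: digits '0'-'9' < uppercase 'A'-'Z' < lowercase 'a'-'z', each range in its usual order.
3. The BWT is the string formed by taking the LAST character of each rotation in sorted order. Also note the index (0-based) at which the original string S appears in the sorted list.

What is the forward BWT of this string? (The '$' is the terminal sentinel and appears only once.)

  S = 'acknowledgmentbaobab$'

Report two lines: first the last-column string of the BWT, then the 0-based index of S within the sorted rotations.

All 21 rotations (rotation i = S[i:]+S[:i]):
  rot[0] = acknowledgmentbaobab$
  rot[1] = cknowledgmentbaobab$a
  rot[2] = knowledgmentbaobab$ac
  rot[3] = nowledgmentbaobab$ack
  rot[4] = owledgmentbaobab$ackn
  rot[5] = wledgmentbaobab$ackno
  rot[6] = ledgmentbaobab$acknow
  rot[7] = edgmentbaobab$acknowl
  rot[8] = dgmentbaobab$acknowle
  rot[9] = gmentbaobab$acknowled
  rot[10] = mentbaobab$acknowledg
  rot[11] = entbaobab$acknowledgm
  rot[12] = ntbaobab$acknowledgme
  rot[13] = tbaobab$acknowledgmen
  rot[14] = baobab$acknowledgment
  rot[15] = aobab$acknowledgmentb
  rot[16] = obab$acknowledgmentba
  rot[17] = bab$acknowledgmentbao
  rot[18] = ab$acknowledgmentbaob
  rot[19] = b$acknowledgmentbaoba
  rot[20] = $acknowledgmentbaobab
Sorted (with $ < everything):
  sorted[0] = $acknowledgmentbaobab  (last char: 'b')
  sorted[1] = ab$acknowledgmentbaob  (last char: 'b')
  sorted[2] = acknowledgmentbaobab$  (last char: '$')
  sorted[3] = aobab$acknowledgmentb  (last char: 'b')
  sorted[4] = b$acknowledgmentbaoba  (last char: 'a')
  sorted[5] = bab$acknowledgmentbao  (last char: 'o')
  sorted[6] = baobab$acknowledgment  (last char: 't')
  sorted[7] = cknowledgmentbaobab$a  (last char: 'a')
  sorted[8] = dgmentbaobab$acknowle  (last char: 'e')
  sorted[9] = edgmentbaobab$acknowl  (last char: 'l')
  sorted[10] = entbaobab$acknowledgm  (last char: 'm')
  sorted[11] = gmentbaobab$acknowled  (last char: 'd')
  sorted[12] = knowledgmentbaobab$ac  (last char: 'c')
  sorted[13] = ledgmentbaobab$acknow  (last char: 'w')
  sorted[14] = mentbaobab$acknowledg  (last char: 'g')
  sorted[15] = nowledgmentbaobab$ack  (last char: 'k')
  sorted[16] = ntbaobab$acknowledgme  (last char: 'e')
  sorted[17] = obab$acknowledgmentba  (last char: 'a')
  sorted[18] = owledgmentbaobab$ackn  (last char: 'n')
  sorted[19] = tbaobab$acknowledgmen  (last char: 'n')
  sorted[20] = wledgmentbaobab$ackno  (last char: 'o')
Last column: bb$baotaelmdcwgkeanno
Original string S is at sorted index 2

Answer: bb$baotaelmdcwgkeanno
2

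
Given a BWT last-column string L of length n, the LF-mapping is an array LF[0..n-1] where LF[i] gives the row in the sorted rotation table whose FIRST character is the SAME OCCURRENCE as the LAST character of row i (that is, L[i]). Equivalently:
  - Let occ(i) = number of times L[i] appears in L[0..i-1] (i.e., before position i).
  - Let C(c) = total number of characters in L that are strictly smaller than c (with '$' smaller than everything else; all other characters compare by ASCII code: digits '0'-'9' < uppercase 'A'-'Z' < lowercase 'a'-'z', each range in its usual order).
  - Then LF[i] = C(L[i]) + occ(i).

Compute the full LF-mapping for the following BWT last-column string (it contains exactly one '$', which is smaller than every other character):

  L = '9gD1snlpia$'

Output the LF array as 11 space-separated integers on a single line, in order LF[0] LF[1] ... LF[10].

Char counts: '$':1, '1':1, '9':1, 'D':1, 'a':1, 'g':1, 'i':1, 'l':1, 'n':1, 'p':1, 's':1
C (first-col start): C('$')=0, C('1')=1, C('9')=2, C('D')=3, C('a')=4, C('g')=5, C('i')=6, C('l')=7, C('n')=8, C('p')=9, C('s')=10
L[0]='9': occ=0, LF[0]=C('9')+0=2+0=2
L[1]='g': occ=0, LF[1]=C('g')+0=5+0=5
L[2]='D': occ=0, LF[2]=C('D')+0=3+0=3
L[3]='1': occ=0, LF[3]=C('1')+0=1+0=1
L[4]='s': occ=0, LF[4]=C('s')+0=10+0=10
L[5]='n': occ=0, LF[5]=C('n')+0=8+0=8
L[6]='l': occ=0, LF[6]=C('l')+0=7+0=7
L[7]='p': occ=0, LF[7]=C('p')+0=9+0=9
L[8]='i': occ=0, LF[8]=C('i')+0=6+0=6
L[9]='a': occ=0, LF[9]=C('a')+0=4+0=4
L[10]='$': occ=0, LF[10]=C('$')+0=0+0=0

Answer: 2 5 3 1 10 8 7 9 6 4 0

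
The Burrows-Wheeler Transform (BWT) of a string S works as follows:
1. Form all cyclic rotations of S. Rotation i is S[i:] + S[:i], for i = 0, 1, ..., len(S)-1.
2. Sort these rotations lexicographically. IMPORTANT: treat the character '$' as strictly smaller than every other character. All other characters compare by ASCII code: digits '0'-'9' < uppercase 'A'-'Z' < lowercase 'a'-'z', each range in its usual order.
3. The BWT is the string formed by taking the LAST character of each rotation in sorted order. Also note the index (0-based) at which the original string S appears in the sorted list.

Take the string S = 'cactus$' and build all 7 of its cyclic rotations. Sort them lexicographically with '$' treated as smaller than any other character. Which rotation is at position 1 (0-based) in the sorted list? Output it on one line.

Answer: actus$c

Derivation:
All 7 rotations (rotation i = S[i:]+S[:i]):
  rot[0] = cactus$
  rot[1] = actus$c
  rot[2] = ctus$ca
  rot[3] = tus$cac
  rot[4] = us$cact
  rot[5] = s$cactu
  rot[6] = $cactus
Sorted (with $ < everything):
  sorted[0] = $cactus
  sorted[1] = actus$c
  sorted[2] = cactus$
  sorted[3] = ctus$ca
  sorted[4] = s$cactu
  sorted[5] = tus$cac
  sorted[6] = us$cact
sorted[1] = actus$c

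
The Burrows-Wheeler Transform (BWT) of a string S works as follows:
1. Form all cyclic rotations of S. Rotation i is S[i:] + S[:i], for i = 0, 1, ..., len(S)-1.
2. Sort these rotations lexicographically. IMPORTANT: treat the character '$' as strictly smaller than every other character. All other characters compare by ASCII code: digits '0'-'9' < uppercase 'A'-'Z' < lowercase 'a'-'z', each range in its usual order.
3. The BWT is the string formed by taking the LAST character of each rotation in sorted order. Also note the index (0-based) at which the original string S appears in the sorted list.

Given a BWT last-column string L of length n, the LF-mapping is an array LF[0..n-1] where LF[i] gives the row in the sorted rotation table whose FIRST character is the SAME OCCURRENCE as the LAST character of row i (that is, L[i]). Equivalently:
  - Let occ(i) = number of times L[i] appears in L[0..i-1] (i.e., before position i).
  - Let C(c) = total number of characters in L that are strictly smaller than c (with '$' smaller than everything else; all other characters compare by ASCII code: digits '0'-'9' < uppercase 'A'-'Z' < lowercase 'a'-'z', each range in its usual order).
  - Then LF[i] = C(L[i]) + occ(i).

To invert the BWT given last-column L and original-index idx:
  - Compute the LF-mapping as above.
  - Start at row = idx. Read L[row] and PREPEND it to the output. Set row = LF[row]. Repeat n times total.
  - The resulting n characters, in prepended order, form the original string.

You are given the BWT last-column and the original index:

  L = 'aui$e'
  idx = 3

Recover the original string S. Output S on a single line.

Answer: ieua$

Derivation:
LF mapping: 1 4 3 0 2
Walk LF starting at row 3, prepending L[row]:
  step 1: row=3, L[3]='$', prepend. Next row=LF[3]=0
  step 2: row=0, L[0]='a', prepend. Next row=LF[0]=1
  step 3: row=1, L[1]='u', prepend. Next row=LF[1]=4
  step 4: row=4, L[4]='e', prepend. Next row=LF[4]=2
  step 5: row=2, L[2]='i', prepend. Next row=LF[2]=3
Reversed output: ieua$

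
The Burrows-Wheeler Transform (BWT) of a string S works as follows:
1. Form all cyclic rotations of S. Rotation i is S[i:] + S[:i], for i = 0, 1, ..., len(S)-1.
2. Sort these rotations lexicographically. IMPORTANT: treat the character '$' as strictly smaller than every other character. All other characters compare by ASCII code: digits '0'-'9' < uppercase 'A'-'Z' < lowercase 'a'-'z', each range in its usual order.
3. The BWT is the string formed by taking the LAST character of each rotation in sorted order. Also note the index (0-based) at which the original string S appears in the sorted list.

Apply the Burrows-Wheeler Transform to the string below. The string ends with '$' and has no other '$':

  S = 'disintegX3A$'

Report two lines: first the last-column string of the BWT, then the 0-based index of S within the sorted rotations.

All 12 rotations (rotation i = S[i:]+S[:i]):
  rot[0] = disintegX3A$
  rot[1] = isintegX3A$d
  rot[2] = sintegX3A$di
  rot[3] = integX3A$dis
  rot[4] = ntegX3A$disi
  rot[5] = tegX3A$disin
  rot[6] = egX3A$disint
  rot[7] = gX3A$disinte
  rot[8] = X3A$disinteg
  rot[9] = 3A$disintegX
  rot[10] = A$disintegX3
  rot[11] = $disintegX3A
Sorted (with $ < everything):
  sorted[0] = $disintegX3A  (last char: 'A')
  sorted[1] = 3A$disintegX  (last char: 'X')
  sorted[2] = A$disintegX3  (last char: '3')
  sorted[3] = X3A$disinteg  (last char: 'g')
  sorted[4] = disintegX3A$  (last char: '$')
  sorted[5] = egX3A$disint  (last char: 't')
  sorted[6] = gX3A$disinte  (last char: 'e')
  sorted[7] = integX3A$dis  (last char: 's')
  sorted[8] = isintegX3A$d  (last char: 'd')
  sorted[9] = ntegX3A$disi  (last char: 'i')
  sorted[10] = sintegX3A$di  (last char: 'i')
  sorted[11] = tegX3A$disin  (last char: 'n')
Last column: AX3g$tesdiin
Original string S is at sorted index 4

Answer: AX3g$tesdiin
4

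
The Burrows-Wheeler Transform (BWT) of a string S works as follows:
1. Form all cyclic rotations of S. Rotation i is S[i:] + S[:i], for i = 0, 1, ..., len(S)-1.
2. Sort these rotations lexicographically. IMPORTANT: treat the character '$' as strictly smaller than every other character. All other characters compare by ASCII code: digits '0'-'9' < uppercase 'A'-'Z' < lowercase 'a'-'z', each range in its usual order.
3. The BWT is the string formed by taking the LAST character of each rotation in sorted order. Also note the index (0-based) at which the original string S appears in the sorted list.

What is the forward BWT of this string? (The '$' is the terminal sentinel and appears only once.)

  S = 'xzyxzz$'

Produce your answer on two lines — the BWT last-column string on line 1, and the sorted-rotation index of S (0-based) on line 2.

All 7 rotations (rotation i = S[i:]+S[:i]):
  rot[0] = xzyxzz$
  rot[1] = zyxzz$x
  rot[2] = yxzz$xz
  rot[3] = xzz$xzy
  rot[4] = zz$xzyx
  rot[5] = z$xzyxz
  rot[6] = $xzyxzz
Sorted (with $ < everything):
  sorted[0] = $xzyxzz  (last char: 'z')
  sorted[1] = xzyxzz$  (last char: '$')
  sorted[2] = xzz$xzy  (last char: 'y')
  sorted[3] = yxzz$xz  (last char: 'z')
  sorted[4] = z$xzyxz  (last char: 'z')
  sorted[5] = zyxzz$x  (last char: 'x')
  sorted[6] = zz$xzyx  (last char: 'x')
Last column: z$yzzxx
Original string S is at sorted index 1

Answer: z$yzzxx
1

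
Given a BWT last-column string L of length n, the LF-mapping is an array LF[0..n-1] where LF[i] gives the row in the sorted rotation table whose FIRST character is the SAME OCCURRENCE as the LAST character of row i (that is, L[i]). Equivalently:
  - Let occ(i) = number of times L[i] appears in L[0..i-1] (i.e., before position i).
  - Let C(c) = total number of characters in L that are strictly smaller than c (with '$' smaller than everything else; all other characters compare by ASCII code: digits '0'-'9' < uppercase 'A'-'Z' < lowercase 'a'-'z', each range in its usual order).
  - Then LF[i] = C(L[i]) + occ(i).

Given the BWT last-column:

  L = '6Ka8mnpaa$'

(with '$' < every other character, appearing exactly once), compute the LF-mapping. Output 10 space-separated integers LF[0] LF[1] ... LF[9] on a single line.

Answer: 1 3 4 2 7 8 9 5 6 0

Derivation:
Char counts: '$':1, '6':1, '8':1, 'K':1, 'a':3, 'm':1, 'n':1, 'p':1
C (first-col start): C('$')=0, C('6')=1, C('8')=2, C('K')=3, C('a')=4, C('m')=7, C('n')=8, C('p')=9
L[0]='6': occ=0, LF[0]=C('6')+0=1+0=1
L[1]='K': occ=0, LF[1]=C('K')+0=3+0=3
L[2]='a': occ=0, LF[2]=C('a')+0=4+0=4
L[3]='8': occ=0, LF[3]=C('8')+0=2+0=2
L[4]='m': occ=0, LF[4]=C('m')+0=7+0=7
L[5]='n': occ=0, LF[5]=C('n')+0=8+0=8
L[6]='p': occ=0, LF[6]=C('p')+0=9+0=9
L[7]='a': occ=1, LF[7]=C('a')+1=4+1=5
L[8]='a': occ=2, LF[8]=C('a')+2=4+2=6
L[9]='$': occ=0, LF[9]=C('$')+0=0+0=0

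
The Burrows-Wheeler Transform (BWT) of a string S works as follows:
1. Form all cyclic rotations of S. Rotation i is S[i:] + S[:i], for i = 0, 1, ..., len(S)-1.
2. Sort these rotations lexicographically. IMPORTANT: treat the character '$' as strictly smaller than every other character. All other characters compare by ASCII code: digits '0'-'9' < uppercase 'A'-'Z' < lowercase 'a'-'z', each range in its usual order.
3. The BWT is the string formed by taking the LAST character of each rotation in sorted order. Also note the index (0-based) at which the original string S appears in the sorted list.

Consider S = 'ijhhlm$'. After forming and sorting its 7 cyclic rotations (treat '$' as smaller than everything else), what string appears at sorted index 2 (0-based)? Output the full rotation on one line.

All 7 rotations (rotation i = S[i:]+S[:i]):
  rot[0] = ijhhlm$
  rot[1] = jhhlm$i
  rot[2] = hhlm$ij
  rot[3] = hlm$ijh
  rot[4] = lm$ijhh
  rot[5] = m$ijhhl
  rot[6] = $ijhhlm
Sorted (with $ < everything):
  sorted[0] = $ijhhlm
  sorted[1] = hhlm$ij
  sorted[2] = hlm$ijh
  sorted[3] = ijhhlm$
  sorted[4] = jhhlm$i
  sorted[5] = lm$ijhh
  sorted[6] = m$ijhhl
sorted[2] = hlm$ijh

Answer: hlm$ijh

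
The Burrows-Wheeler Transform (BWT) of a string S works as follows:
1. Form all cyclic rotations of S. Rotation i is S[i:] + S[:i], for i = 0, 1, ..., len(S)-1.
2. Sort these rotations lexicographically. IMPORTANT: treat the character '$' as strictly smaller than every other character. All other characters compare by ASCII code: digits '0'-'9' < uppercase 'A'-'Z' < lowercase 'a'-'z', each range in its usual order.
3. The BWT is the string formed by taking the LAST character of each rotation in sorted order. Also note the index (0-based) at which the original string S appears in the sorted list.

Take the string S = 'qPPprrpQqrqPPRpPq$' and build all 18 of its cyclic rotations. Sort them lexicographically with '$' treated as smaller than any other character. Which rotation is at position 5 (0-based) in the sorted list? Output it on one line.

Answer: Pq$qPPprrpQqrqPPRp

Derivation:
All 18 rotations (rotation i = S[i:]+S[:i]):
  rot[0] = qPPprrpQqrqPPRpPq$
  rot[1] = PPprrpQqrqPPRpPq$q
  rot[2] = PprrpQqrqPPRpPq$qP
  rot[3] = prrpQqrqPPRpPq$qPP
  rot[4] = rrpQqrqPPRpPq$qPPp
  rot[5] = rpQqrqPPRpPq$qPPpr
  rot[6] = pQqrqPPRpPq$qPPprr
  rot[7] = QqrqPPRpPq$qPPprrp
  rot[8] = qrqPPRpPq$qPPprrpQ
  rot[9] = rqPPRpPq$qPPprrpQq
  rot[10] = qPPRpPq$qPPprrpQqr
  rot[11] = PPRpPq$qPPprrpQqrq
  rot[12] = PRpPq$qPPprrpQqrqP
  rot[13] = RpPq$qPPprrpQqrqPP
  rot[14] = pPq$qPPprrpQqrqPPR
  rot[15] = Pq$qPPprrpQqrqPPRp
  rot[16] = q$qPPprrpQqrqPPRpP
  rot[17] = $qPPprrpQqrqPPRpPq
Sorted (with $ < everything):
  sorted[0] = $qPPprrpQqrqPPRpPq
  sorted[1] = PPRpPq$qPPprrpQqrq
  sorted[2] = PPprrpQqrqPPRpPq$q
  sorted[3] = PRpPq$qPPprrpQqrqP
  sorted[4] = PprrpQqrqPPRpPq$qP
  sorted[5] = Pq$qPPprrpQqrqPPRp
  sorted[6] = QqrqPPRpPq$qPPprrp
  sorted[7] = RpPq$qPPprrpQqrqPP
  sorted[8] = pPq$qPPprrpQqrqPPR
  sorted[9] = pQqrqPPRpPq$qPPprr
  sorted[10] = prrpQqrqPPRpPq$qPP
  sorted[11] = q$qPPprrpQqrqPPRpP
  sorted[12] = qPPRpPq$qPPprrpQqr
  sorted[13] = qPPprrpQqrqPPRpPq$
  sorted[14] = qrqPPRpPq$qPPprrpQ
  sorted[15] = rpQqrqPPRpPq$qPPpr
  sorted[16] = rqPPRpPq$qPPprrpQq
  sorted[17] = rrpQqrqPPRpPq$qPPp
sorted[5] = Pq$qPPprrpQqrqPPRp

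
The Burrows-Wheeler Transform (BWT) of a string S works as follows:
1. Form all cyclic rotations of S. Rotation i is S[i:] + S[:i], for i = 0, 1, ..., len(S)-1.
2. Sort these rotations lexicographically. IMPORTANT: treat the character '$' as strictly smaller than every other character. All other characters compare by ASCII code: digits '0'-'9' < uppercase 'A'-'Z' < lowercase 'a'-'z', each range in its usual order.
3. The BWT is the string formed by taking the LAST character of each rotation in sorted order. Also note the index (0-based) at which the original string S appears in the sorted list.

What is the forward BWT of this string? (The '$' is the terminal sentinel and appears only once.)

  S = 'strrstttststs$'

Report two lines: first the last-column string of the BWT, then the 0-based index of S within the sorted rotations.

Answer: strt$ttrssstts
4

Derivation:
All 14 rotations (rotation i = S[i:]+S[:i]):
  rot[0] = strrstttststs$
  rot[1] = trrstttststs$s
  rot[2] = rrstttststs$st
  rot[3] = rstttststs$str
  rot[4] = stttststs$strr
  rot[5] = tttststs$strrs
  rot[6] = ttststs$strrst
  rot[7] = tststs$strrstt
  rot[8] = ststs$strrsttt
  rot[9] = tsts$strrsttts
  rot[10] = sts$strrstttst
  rot[11] = ts$strrstttsts
  rot[12] = s$strrstttstst
  rot[13] = $strrstttststs
Sorted (with $ < everything):
  sorted[0] = $strrstttststs  (last char: 's')
  sorted[1] = rrstttststs$st  (last char: 't')
  sorted[2] = rstttststs$str  (last char: 'r')
  sorted[3] = s$strrstttstst  (last char: 't')
  sorted[4] = strrstttststs$  (last char: '$')
  sorted[5] = sts$strrstttst  (last char: 't')
  sorted[6] = ststs$strrsttt  (last char: 't')
  sorted[7] = stttststs$strr  (last char: 'r')
  sorted[8] = trrstttststs$s  (last char: 's')
  sorted[9] = ts$strrstttsts  (last char: 's')
  sorted[10] = tsts$strrsttts  (last char: 's')
  sorted[11] = tststs$strrstt  (last char: 't')
  sorted[12] = ttststs$strrst  (last char: 't')
  sorted[13] = tttststs$strrs  (last char: 's')
Last column: strt$ttrssstts
Original string S is at sorted index 4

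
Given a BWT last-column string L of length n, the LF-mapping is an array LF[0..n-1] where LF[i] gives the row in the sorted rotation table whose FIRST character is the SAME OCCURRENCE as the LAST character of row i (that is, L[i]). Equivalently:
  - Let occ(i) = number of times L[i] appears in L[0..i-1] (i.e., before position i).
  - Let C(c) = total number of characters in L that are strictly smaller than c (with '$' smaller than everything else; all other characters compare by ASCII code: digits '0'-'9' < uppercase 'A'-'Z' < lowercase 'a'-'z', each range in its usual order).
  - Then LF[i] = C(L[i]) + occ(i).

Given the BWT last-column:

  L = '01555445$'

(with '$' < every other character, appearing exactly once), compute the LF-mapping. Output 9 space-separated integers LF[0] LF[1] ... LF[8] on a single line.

Answer: 1 2 5 6 7 3 4 8 0

Derivation:
Char counts: '$':1, '0':1, '1':1, '4':2, '5':4
C (first-col start): C('$')=0, C('0')=1, C('1')=2, C('4')=3, C('5')=5
L[0]='0': occ=0, LF[0]=C('0')+0=1+0=1
L[1]='1': occ=0, LF[1]=C('1')+0=2+0=2
L[2]='5': occ=0, LF[2]=C('5')+0=5+0=5
L[3]='5': occ=1, LF[3]=C('5')+1=5+1=6
L[4]='5': occ=2, LF[4]=C('5')+2=5+2=7
L[5]='4': occ=0, LF[5]=C('4')+0=3+0=3
L[6]='4': occ=1, LF[6]=C('4')+1=3+1=4
L[7]='5': occ=3, LF[7]=C('5')+3=5+3=8
L[8]='$': occ=0, LF[8]=C('$')+0=0+0=0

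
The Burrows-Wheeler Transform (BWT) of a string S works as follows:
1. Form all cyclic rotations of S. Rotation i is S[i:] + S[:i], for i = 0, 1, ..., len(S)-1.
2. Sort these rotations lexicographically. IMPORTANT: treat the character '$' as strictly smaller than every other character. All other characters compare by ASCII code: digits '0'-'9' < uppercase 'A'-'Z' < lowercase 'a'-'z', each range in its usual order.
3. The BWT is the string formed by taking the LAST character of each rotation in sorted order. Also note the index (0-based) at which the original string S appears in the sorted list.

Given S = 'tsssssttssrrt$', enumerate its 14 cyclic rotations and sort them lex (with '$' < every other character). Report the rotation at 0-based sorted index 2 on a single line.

Answer: rt$tsssssttssr

Derivation:
All 14 rotations (rotation i = S[i:]+S[:i]):
  rot[0] = tsssssttssrrt$
  rot[1] = sssssttssrrt$t
  rot[2] = ssssttssrrt$ts
  rot[3] = sssttssrrt$tss
  rot[4] = ssttssrrt$tsss
  rot[5] = sttssrrt$tssss
  rot[6] = ttssrrt$tsssss
  rot[7] = tssrrt$tssssst
  rot[8] = ssrrt$tssssstt
  rot[9] = srrt$tssssstts
  rot[10] = rrt$tsssssttss
  rot[11] = rt$tsssssttssr
  rot[12] = t$tsssssttssrr
  rot[13] = $tsssssttssrrt
Sorted (with $ < everything):
  sorted[0] = $tsssssttssrrt
  sorted[1] = rrt$tsssssttss
  sorted[2] = rt$tsssssttssr
  sorted[3] = srrt$tssssstts
  sorted[4] = ssrrt$tssssstt
  sorted[5] = sssssttssrrt$t
  sorted[6] = ssssttssrrt$ts
  sorted[7] = sssttssrrt$tss
  sorted[8] = ssttssrrt$tsss
  sorted[9] = sttssrrt$tssss
  sorted[10] = t$tsssssttssrr
  sorted[11] = tssrrt$tssssst
  sorted[12] = tsssssttssrrt$
  sorted[13] = ttssrrt$tsssss
sorted[2] = rt$tsssssttssr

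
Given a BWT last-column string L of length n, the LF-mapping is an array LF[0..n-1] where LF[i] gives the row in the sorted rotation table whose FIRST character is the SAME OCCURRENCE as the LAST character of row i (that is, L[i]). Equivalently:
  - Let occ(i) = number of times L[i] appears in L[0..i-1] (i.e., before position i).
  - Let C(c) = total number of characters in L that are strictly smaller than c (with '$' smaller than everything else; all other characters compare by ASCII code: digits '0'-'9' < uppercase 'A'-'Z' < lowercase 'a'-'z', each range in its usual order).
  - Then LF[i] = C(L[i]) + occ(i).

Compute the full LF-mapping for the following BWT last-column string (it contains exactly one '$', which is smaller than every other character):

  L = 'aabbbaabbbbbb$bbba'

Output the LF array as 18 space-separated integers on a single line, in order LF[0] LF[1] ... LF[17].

Char counts: '$':1, 'a':5, 'b':12
C (first-col start): C('$')=0, C('a')=1, C('b')=6
L[0]='a': occ=0, LF[0]=C('a')+0=1+0=1
L[1]='a': occ=1, LF[1]=C('a')+1=1+1=2
L[2]='b': occ=0, LF[2]=C('b')+0=6+0=6
L[3]='b': occ=1, LF[3]=C('b')+1=6+1=7
L[4]='b': occ=2, LF[4]=C('b')+2=6+2=8
L[5]='a': occ=2, LF[5]=C('a')+2=1+2=3
L[6]='a': occ=3, LF[6]=C('a')+3=1+3=4
L[7]='b': occ=3, LF[7]=C('b')+3=6+3=9
L[8]='b': occ=4, LF[8]=C('b')+4=6+4=10
L[9]='b': occ=5, LF[9]=C('b')+5=6+5=11
L[10]='b': occ=6, LF[10]=C('b')+6=6+6=12
L[11]='b': occ=7, LF[11]=C('b')+7=6+7=13
L[12]='b': occ=8, LF[12]=C('b')+8=6+8=14
L[13]='$': occ=0, LF[13]=C('$')+0=0+0=0
L[14]='b': occ=9, LF[14]=C('b')+9=6+9=15
L[15]='b': occ=10, LF[15]=C('b')+10=6+10=16
L[16]='b': occ=11, LF[16]=C('b')+11=6+11=17
L[17]='a': occ=4, LF[17]=C('a')+4=1+4=5

Answer: 1 2 6 7 8 3 4 9 10 11 12 13 14 0 15 16 17 5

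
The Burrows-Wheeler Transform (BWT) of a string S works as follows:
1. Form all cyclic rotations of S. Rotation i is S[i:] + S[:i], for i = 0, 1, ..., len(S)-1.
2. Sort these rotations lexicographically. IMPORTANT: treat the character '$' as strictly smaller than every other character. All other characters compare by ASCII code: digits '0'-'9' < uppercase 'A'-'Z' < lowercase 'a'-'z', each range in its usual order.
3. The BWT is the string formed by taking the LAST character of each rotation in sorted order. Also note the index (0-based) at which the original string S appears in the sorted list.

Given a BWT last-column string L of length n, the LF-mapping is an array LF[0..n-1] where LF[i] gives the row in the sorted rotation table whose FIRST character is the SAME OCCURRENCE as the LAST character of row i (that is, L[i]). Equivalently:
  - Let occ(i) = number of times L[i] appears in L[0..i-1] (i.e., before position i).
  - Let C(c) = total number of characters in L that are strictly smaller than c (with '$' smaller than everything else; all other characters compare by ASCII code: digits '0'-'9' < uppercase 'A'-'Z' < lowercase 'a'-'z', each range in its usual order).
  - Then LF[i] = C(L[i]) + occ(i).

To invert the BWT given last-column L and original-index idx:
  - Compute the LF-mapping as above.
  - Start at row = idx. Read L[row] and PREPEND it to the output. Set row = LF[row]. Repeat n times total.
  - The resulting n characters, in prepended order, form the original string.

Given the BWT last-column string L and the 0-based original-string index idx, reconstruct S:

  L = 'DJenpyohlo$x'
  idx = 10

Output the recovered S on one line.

Answer: xylophoneJD$

Derivation:
LF mapping: 1 2 3 6 9 11 7 4 5 8 0 10
Walk LF starting at row 10, prepending L[row]:
  step 1: row=10, L[10]='$', prepend. Next row=LF[10]=0
  step 2: row=0, L[0]='D', prepend. Next row=LF[0]=1
  step 3: row=1, L[1]='J', prepend. Next row=LF[1]=2
  step 4: row=2, L[2]='e', prepend. Next row=LF[2]=3
  step 5: row=3, L[3]='n', prepend. Next row=LF[3]=6
  step 6: row=6, L[6]='o', prepend. Next row=LF[6]=7
  step 7: row=7, L[7]='h', prepend. Next row=LF[7]=4
  step 8: row=4, L[4]='p', prepend. Next row=LF[4]=9
  step 9: row=9, L[9]='o', prepend. Next row=LF[9]=8
  step 10: row=8, L[8]='l', prepend. Next row=LF[8]=5
  step 11: row=5, L[5]='y', prepend. Next row=LF[5]=11
  step 12: row=11, L[11]='x', prepend. Next row=LF[11]=10
Reversed output: xylophoneJD$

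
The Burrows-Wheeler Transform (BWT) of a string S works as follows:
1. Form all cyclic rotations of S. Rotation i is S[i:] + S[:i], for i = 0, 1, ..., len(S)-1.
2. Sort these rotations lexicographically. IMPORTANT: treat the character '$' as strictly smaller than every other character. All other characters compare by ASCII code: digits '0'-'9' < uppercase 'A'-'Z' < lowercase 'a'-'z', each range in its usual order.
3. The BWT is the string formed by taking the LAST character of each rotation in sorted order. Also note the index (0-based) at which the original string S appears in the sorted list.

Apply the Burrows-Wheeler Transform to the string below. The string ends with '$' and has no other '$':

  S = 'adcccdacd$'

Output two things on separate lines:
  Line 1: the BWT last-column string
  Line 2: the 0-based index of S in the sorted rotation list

Answer: dd$dcaccca
2

Derivation:
All 10 rotations (rotation i = S[i:]+S[:i]):
  rot[0] = adcccdacd$
  rot[1] = dcccdacd$a
  rot[2] = cccdacd$ad
  rot[3] = ccdacd$adc
  rot[4] = cdacd$adcc
  rot[5] = dacd$adccc
  rot[6] = acd$adcccd
  rot[7] = cd$adcccda
  rot[8] = d$adcccdac
  rot[9] = $adcccdacd
Sorted (with $ < everything):
  sorted[0] = $adcccdacd  (last char: 'd')
  sorted[1] = acd$adcccd  (last char: 'd')
  sorted[2] = adcccdacd$  (last char: '$')
  sorted[3] = cccdacd$ad  (last char: 'd')
  sorted[4] = ccdacd$adc  (last char: 'c')
  sorted[5] = cd$adcccda  (last char: 'a')
  sorted[6] = cdacd$adcc  (last char: 'c')
  sorted[7] = d$adcccdac  (last char: 'c')
  sorted[8] = dacd$adccc  (last char: 'c')
  sorted[9] = dcccdacd$a  (last char: 'a')
Last column: dd$dcaccca
Original string S is at sorted index 2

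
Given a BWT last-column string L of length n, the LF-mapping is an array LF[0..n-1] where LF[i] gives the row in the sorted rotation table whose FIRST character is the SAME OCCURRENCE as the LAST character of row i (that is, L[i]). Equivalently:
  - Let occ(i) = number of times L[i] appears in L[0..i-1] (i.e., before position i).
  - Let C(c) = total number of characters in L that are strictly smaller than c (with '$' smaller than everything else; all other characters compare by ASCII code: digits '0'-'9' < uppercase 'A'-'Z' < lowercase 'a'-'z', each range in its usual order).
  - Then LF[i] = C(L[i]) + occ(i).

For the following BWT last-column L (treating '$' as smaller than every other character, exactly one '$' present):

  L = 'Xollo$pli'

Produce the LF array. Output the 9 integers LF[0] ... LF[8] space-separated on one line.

Char counts: '$':1, 'X':1, 'i':1, 'l':3, 'o':2, 'p':1
C (first-col start): C('$')=0, C('X')=1, C('i')=2, C('l')=3, C('o')=6, C('p')=8
L[0]='X': occ=0, LF[0]=C('X')+0=1+0=1
L[1]='o': occ=0, LF[1]=C('o')+0=6+0=6
L[2]='l': occ=0, LF[2]=C('l')+0=3+0=3
L[3]='l': occ=1, LF[3]=C('l')+1=3+1=4
L[4]='o': occ=1, LF[4]=C('o')+1=6+1=7
L[5]='$': occ=0, LF[5]=C('$')+0=0+0=0
L[6]='p': occ=0, LF[6]=C('p')+0=8+0=8
L[7]='l': occ=2, LF[7]=C('l')+2=3+2=5
L[8]='i': occ=0, LF[8]=C('i')+0=2+0=2

Answer: 1 6 3 4 7 0 8 5 2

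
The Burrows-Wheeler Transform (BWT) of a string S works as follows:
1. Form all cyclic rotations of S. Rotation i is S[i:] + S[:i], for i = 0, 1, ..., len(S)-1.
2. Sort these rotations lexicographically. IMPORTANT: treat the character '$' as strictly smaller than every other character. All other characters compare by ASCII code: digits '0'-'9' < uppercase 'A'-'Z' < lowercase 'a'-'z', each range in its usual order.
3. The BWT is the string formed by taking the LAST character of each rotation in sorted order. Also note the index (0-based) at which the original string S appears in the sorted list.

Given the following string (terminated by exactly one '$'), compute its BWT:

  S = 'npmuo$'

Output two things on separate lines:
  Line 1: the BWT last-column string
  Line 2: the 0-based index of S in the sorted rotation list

All 6 rotations (rotation i = S[i:]+S[:i]):
  rot[0] = npmuo$
  rot[1] = pmuo$n
  rot[2] = muo$np
  rot[3] = uo$npm
  rot[4] = o$npmu
  rot[5] = $npmuo
Sorted (with $ < everything):
  sorted[0] = $npmuo  (last char: 'o')
  sorted[1] = muo$np  (last char: 'p')
  sorted[2] = npmuo$  (last char: '$')
  sorted[3] = o$npmu  (last char: 'u')
  sorted[4] = pmuo$n  (last char: 'n')
  sorted[5] = uo$npm  (last char: 'm')
Last column: op$unm
Original string S is at sorted index 2

Answer: op$unm
2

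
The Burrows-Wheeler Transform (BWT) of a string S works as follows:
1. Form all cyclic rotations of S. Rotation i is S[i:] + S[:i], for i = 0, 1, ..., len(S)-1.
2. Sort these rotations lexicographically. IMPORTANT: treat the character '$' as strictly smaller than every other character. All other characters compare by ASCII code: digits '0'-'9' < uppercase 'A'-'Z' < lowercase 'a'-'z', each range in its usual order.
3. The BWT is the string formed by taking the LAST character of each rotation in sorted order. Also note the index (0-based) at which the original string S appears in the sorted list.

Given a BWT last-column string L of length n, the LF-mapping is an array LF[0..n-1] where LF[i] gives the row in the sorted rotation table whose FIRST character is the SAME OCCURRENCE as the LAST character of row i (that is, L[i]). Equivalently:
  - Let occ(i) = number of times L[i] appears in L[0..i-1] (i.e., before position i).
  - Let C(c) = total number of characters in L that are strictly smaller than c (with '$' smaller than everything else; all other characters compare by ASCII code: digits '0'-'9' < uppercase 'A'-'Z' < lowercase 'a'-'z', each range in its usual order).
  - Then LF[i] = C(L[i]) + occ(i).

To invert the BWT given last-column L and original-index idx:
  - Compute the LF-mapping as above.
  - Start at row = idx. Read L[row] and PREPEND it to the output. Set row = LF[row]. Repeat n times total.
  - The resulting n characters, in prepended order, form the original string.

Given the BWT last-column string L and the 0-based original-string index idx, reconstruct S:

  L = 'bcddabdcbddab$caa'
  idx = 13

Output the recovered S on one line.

LF mapping: 5 9 12 13 1 6 14 10 7 15 16 2 8 0 11 3 4
Walk LF starting at row 13, prepending L[row]:
  step 1: row=13, L[13]='$', prepend. Next row=LF[13]=0
  step 2: row=0, L[0]='b', prepend. Next row=LF[0]=5
  step 3: row=5, L[5]='b', prepend. Next row=LF[5]=6
  step 4: row=6, L[6]='d', prepend. Next row=LF[6]=14
  step 5: row=14, L[14]='c', prepend. Next row=LF[14]=11
  step 6: row=11, L[11]='a', prepend. Next row=LF[11]=2
  step 7: row=2, L[2]='d', prepend. Next row=LF[2]=12
  step 8: row=12, L[12]='b', prepend. Next row=LF[12]=8
  step 9: row=8, L[8]='b', prepend. Next row=LF[8]=7
  step 10: row=7, L[7]='c', prepend. Next row=LF[7]=10
  step 11: row=10, L[10]='d', prepend. Next row=LF[10]=16
  step 12: row=16, L[16]='a', prepend. Next row=LF[16]=4
  step 13: row=4, L[4]='a', prepend. Next row=LF[4]=1
  step 14: row=1, L[1]='c', prepend. Next row=LF[1]=9
  step 15: row=9, L[9]='d', prepend. Next row=LF[9]=15
  step 16: row=15, L[15]='a', prepend. Next row=LF[15]=3
  step 17: row=3, L[3]='d', prepend. Next row=LF[3]=13
Reversed output: dadcaadcbbdacdbb$

Answer: dadcaadcbbdacdbb$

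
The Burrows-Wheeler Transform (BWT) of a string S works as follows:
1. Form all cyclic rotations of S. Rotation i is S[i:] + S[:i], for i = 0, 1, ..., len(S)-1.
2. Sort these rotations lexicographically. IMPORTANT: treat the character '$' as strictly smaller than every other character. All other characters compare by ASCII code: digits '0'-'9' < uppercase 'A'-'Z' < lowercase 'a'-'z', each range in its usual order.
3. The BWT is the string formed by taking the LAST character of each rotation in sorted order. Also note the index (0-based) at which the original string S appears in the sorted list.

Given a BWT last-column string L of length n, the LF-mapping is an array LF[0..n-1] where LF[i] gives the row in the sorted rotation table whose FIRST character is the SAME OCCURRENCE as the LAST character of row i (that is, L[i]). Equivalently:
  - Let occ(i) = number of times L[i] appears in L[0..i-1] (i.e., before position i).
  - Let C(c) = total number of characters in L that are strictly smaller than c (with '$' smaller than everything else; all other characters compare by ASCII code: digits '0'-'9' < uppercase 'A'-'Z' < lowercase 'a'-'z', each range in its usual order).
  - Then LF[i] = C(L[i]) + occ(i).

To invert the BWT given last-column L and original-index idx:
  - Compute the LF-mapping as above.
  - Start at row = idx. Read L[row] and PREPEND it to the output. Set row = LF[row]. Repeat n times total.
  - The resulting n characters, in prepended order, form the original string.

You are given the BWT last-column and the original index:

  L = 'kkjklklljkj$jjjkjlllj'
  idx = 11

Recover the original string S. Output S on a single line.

Answer: kjkjjjlllljljkljkjkk$

Derivation:
LF mapping: 9 10 1 11 15 12 16 17 2 13 3 0 4 5 6 14 7 18 19 20 8
Walk LF starting at row 11, prepending L[row]:
  step 1: row=11, L[11]='$', prepend. Next row=LF[11]=0
  step 2: row=0, L[0]='k', prepend. Next row=LF[0]=9
  step 3: row=9, L[9]='k', prepend. Next row=LF[9]=13
  step 4: row=13, L[13]='j', prepend. Next row=LF[13]=5
  step 5: row=5, L[5]='k', prepend. Next row=LF[5]=12
  step 6: row=12, L[12]='j', prepend. Next row=LF[12]=4
  step 7: row=4, L[4]='l', prepend. Next row=LF[4]=15
  step 8: row=15, L[15]='k', prepend. Next row=LF[15]=14
  step 9: row=14, L[14]='j', prepend. Next row=LF[14]=6
  step 10: row=6, L[6]='l', prepend. Next row=LF[6]=16
  step 11: row=16, L[16]='j', prepend. Next row=LF[16]=7
  step 12: row=7, L[7]='l', prepend. Next row=LF[7]=17
  step 13: row=17, L[17]='l', prepend. Next row=LF[17]=18
  step 14: row=18, L[18]='l', prepend. Next row=LF[18]=19
  step 15: row=19, L[19]='l', prepend. Next row=LF[19]=20
  step 16: row=20, L[20]='j', prepend. Next row=LF[20]=8
  step 17: row=8, L[8]='j', prepend. Next row=LF[8]=2
  step 18: row=2, L[2]='j', prepend. Next row=LF[2]=1
  step 19: row=1, L[1]='k', prepend. Next row=LF[1]=10
  step 20: row=10, L[10]='j', prepend. Next row=LF[10]=3
  step 21: row=3, L[3]='k', prepend. Next row=LF[3]=11
Reversed output: kjkjjjlllljljkljkjkk$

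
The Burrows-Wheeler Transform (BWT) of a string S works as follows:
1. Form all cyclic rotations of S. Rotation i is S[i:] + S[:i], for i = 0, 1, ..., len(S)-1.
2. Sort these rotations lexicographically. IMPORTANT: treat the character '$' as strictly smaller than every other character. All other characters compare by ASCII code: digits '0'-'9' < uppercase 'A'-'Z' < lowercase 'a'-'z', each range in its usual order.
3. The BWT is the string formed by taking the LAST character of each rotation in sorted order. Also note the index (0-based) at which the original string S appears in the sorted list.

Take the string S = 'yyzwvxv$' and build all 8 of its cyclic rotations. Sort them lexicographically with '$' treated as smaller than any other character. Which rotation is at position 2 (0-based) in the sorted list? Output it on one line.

All 8 rotations (rotation i = S[i:]+S[:i]):
  rot[0] = yyzwvxv$
  rot[1] = yzwvxv$y
  rot[2] = zwvxv$yy
  rot[3] = wvxv$yyz
  rot[4] = vxv$yyzw
  rot[5] = xv$yyzwv
  rot[6] = v$yyzwvx
  rot[7] = $yyzwvxv
Sorted (with $ < everything):
  sorted[0] = $yyzwvxv
  sorted[1] = v$yyzwvx
  sorted[2] = vxv$yyzw
  sorted[3] = wvxv$yyz
  sorted[4] = xv$yyzwv
  sorted[5] = yyzwvxv$
  sorted[6] = yzwvxv$y
  sorted[7] = zwvxv$yy
sorted[2] = vxv$yyzw

Answer: vxv$yyzw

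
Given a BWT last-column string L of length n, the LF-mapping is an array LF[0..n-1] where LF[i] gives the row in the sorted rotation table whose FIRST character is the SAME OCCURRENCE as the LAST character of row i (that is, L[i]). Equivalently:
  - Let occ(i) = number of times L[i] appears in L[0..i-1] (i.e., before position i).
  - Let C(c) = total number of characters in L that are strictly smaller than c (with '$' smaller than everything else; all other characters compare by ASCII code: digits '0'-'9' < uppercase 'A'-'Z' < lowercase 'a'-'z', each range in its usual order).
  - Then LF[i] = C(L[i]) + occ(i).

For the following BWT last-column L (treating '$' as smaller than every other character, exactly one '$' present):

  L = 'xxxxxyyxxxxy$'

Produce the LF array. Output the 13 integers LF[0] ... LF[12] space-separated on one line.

Char counts: '$':1, 'x':9, 'y':3
C (first-col start): C('$')=0, C('x')=1, C('y')=10
L[0]='x': occ=0, LF[0]=C('x')+0=1+0=1
L[1]='x': occ=1, LF[1]=C('x')+1=1+1=2
L[2]='x': occ=2, LF[2]=C('x')+2=1+2=3
L[3]='x': occ=3, LF[3]=C('x')+3=1+3=4
L[4]='x': occ=4, LF[4]=C('x')+4=1+4=5
L[5]='y': occ=0, LF[5]=C('y')+0=10+0=10
L[6]='y': occ=1, LF[6]=C('y')+1=10+1=11
L[7]='x': occ=5, LF[7]=C('x')+5=1+5=6
L[8]='x': occ=6, LF[8]=C('x')+6=1+6=7
L[9]='x': occ=7, LF[9]=C('x')+7=1+7=8
L[10]='x': occ=8, LF[10]=C('x')+8=1+8=9
L[11]='y': occ=2, LF[11]=C('y')+2=10+2=12
L[12]='$': occ=0, LF[12]=C('$')+0=0+0=0

Answer: 1 2 3 4 5 10 11 6 7 8 9 12 0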